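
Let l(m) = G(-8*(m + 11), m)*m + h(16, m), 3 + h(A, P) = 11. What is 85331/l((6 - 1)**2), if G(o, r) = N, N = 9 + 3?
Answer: 85331/308 ≈ 277.05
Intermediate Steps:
N = 12
G(o, r) = 12
h(A, P) = 8 (h(A, P) = -3 + 11 = 8)
l(m) = 8 + 12*m (l(m) = 12*m + 8 = 8 + 12*m)
85331/l((6 - 1)**2) = 85331/(8 + 12*(6 - 1)**2) = 85331/(8 + 12*5**2) = 85331/(8 + 12*25) = 85331/(8 + 300) = 85331/308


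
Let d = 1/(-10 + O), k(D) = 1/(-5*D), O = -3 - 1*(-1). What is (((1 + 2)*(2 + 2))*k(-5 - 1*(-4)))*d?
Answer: -⅕ ≈ -0.20000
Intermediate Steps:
O = -2 (O = -3 + 1 = -2)
k(D) = -1/(5*D)
d = -1/12 (d = 1/(-10 - 2) = 1/(-12) = -1/12 ≈ -0.083333)
(((1 + 2)*(2 + 2))*k(-5 - 1*(-4)))*d = (((1 + 2)*(2 + 2))*(-1/(5*(-5 - 1*(-4)))))*(-1/12) = ((3*4)*(-1/(5*(-5 + 4))))*(-1/12) = (12*(-⅕/(-1)))*(-1/12) = (12*(-⅕*(-1)))*(-1/12) = (12*(⅕))*(-1/12) = (12/5)*(-1/12) = -⅕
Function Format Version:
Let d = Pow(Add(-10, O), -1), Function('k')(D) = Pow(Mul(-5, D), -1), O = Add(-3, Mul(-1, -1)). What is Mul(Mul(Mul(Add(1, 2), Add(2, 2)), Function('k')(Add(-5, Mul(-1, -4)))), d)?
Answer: Rational(-1, 5) ≈ -0.20000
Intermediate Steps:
O = -2 (O = Add(-3, 1) = -2)
Function('k')(D) = Mul(Rational(-1, 5), Pow(D, -1))
d = Rational(-1, 12) (d = Pow(Add(-10, -2), -1) = Pow(-12, -1) = Rational(-1, 12) ≈ -0.083333)
Mul(Mul(Mul(Add(1, 2), Add(2, 2)), Function('k')(Add(-5, Mul(-1, -4)))), d) = Mul(Mul(Mul(Add(1, 2), Add(2, 2)), Mul(Rational(-1, 5), Pow(Add(-5, Mul(-1, -4)), -1))), Rational(-1, 12)) = Mul(Mul(Mul(3, 4), Mul(Rational(-1, 5), Pow(Add(-5, 4), -1))), Rational(-1, 12)) = Mul(Mul(12, Mul(Rational(-1, 5), Pow(-1, -1))), Rational(-1, 12)) = Mul(Mul(12, Mul(Rational(-1, 5), -1)), Rational(-1, 12)) = Mul(Mul(12, Rational(1, 5)), Rational(-1, 12)) = Mul(Rational(12, 5), Rational(-1, 12)) = Rational(-1, 5)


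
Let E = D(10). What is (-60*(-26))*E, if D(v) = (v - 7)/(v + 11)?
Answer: 1560/7 ≈ 222.86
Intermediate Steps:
D(v) = (-7 + v)/(11 + v)
E = ⅐ (E = (-7 + 10)/(11 + 10) = 3/21 = (1/21)*3 = ⅐ ≈ 0.14286)
(-60*(-26))*E = -60*(-26)*(⅐) = 1560*(⅐) = 1560/7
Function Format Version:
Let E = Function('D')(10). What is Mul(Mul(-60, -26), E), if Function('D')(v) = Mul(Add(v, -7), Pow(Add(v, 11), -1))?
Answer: Rational(1560, 7) ≈ 222.86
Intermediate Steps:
Function('D')(v) = Mul(Pow(Add(11, v), -1), Add(-7, v)) (Function('D')(v) = Mul(Add(-7, v), Pow(Add(11, v), -1)) = Mul(Pow(Add(11, v), -1), Add(-7, v)))
E = Rational(1, 7) (E = Mul(Pow(Add(11, 10), -1), Add(-7, 10)) = Mul(Pow(21, -1), 3) = Mul(Rational(1, 21), 3) = Rational(1, 7) ≈ 0.14286)
Mul(Mul(-60, -26), E) = Mul(Mul(-60, -26), Rational(1, 7)) = Mul(1560, Rational(1, 7)) = Rational(1560, 7)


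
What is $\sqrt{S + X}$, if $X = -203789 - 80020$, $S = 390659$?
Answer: $5 \sqrt{4274} \approx 326.88$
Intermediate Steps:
$X = -283809$ ($X = -203789 - 80020 = -283809$)
$\sqrt{S + X} = \sqrt{390659 - 283809} = \sqrt{106850} = 5 \sqrt{4274}$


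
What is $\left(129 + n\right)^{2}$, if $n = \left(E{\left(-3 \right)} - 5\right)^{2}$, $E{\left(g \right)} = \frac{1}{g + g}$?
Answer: $\frac{31416025}{1296} \approx 24241.0$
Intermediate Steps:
$E{\left(g \right)} = \frac{1}{2 g}$
$n = \frac{961}{36}$ ($n = \left(\frac{1}{2 \left(-3\right)} - 5\right)^{2} = \left(\frac{1}{2} \left(- \frac{1}{3}\right) - 5\right)^{2} = \left(- \frac{1}{6} - 5\right)^{2} = \left(- \frac{31}{6}\right)^{2} = \frac{961}{36} \approx 26.694$)
$\left(129 + n\right)^{2} = \left(129 + \frac{961}{36}\right)^{2} = \left(\frac{5605}{36}\right)^{2} = \frac{31416025}{1296}$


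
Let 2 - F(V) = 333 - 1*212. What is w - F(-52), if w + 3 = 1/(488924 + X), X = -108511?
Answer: 44127909/380413 ≈ 116.00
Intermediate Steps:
F(V) = -119 (F(V) = 2 - (333 - 1*212) = 2 - (333 - 212) = 2 - 1*121 = 2 - 121 = -119)
w = -1141238/380413 (w = -3 + 1/(488924 - 108511) = -3 + 1/380413 = -1141238/380413 ≈ -3.0000)
w - F(-52) = -1141238/380413 - 1*(-119) = -1141238/380413 + 119 = 44127909/380413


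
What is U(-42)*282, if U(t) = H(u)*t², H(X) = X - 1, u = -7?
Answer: -3979584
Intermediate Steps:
H(X) = -1 + X
U(t) = -8*t² (U(t) = (-1 - 7)*t² = -8*t²)
U(-42)*282 = -8*(-42)²*282 = -8*1764*282 = -14112*282 = -3979584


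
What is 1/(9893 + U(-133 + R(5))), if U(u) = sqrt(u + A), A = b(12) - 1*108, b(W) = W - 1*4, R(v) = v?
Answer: 9893/97871677 - 2*I*sqrt(57)/97871677 ≈ 0.00010108 - 1.5428e-7*I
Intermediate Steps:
b(W) = -4 + W (b(W) = W - 4 = -4 + W)
A = -100 (A = (-4 + 12) - 1*108 = 8 - 108 = -100)
U(u) = sqrt(-100 + u) (U(u) = sqrt(u - 100) = sqrt(-100 + u))
1/(9893 + U(-133 + R(5))) = 1/(9893 + sqrt(-100 + (-133 + 5))) = 1/(9893 + sqrt(-100 - 128)) = 1/(9893 + sqrt(-228)) = 1/(9893 + 2*I*sqrt(57))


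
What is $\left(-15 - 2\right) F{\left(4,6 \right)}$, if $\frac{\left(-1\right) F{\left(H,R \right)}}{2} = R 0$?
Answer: $0$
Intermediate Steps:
$F{\left(H,R \right)} = 0$ ($F{\left(H,R \right)} = - 2 R 0 = \left(-2\right) 0 = 0$)
$\left(-15 - 2\right) F{\left(4,6 \right)} = \left(-15 - 2\right) 0 = \left(-17\right) 0 = 0$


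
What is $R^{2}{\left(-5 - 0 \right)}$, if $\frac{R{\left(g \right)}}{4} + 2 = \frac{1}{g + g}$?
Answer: $\frac{1764}{25} \approx 70.56$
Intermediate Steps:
$R{\left(g \right)} = -8 + \frac{2}{g}$ ($R{\left(g \right)} = -8 + \frac{4}{g + g} = -8 + \frac{4}{2 g} = -8 + 4 \frac{1}{2 g} = -8 + \frac{2}{g}$)
$R^{2}{\left(-5 - 0 \right)} = \left(-8 + \frac{2}{-5 - 0}\right)^{2} = \left(-8 + \frac{2}{-5 + 0}\right)^{2} = \left(-8 + \frac{2}{-5}\right)^{2} = \left(-8 + 2 \left(- \frac{1}{5}\right)\right)^{2} = \left(-8 - \frac{2}{5}\right)^{2} = \left(- \frac{42}{5}\right)^{2} = \frac{1764}{25}$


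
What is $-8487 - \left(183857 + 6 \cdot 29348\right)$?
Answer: $-368432$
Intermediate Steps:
$-8487 - \left(183857 + 6 \cdot 29348\right) = -8487 - \left(183857 + 176088\right) = -8487 - 359945 = -368432$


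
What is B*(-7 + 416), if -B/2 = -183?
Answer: 149694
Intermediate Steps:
B = 366 (B = -2*(-183) = 366)
B*(-7 + 416) = 366*(-7 + 416) = 366*409 = 149694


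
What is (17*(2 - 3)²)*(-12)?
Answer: -204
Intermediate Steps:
(17*(2 - 3)²)*(-12) = (17*(-1)²)*(-12) = (17*1)*(-12) = 17*(-12) = -204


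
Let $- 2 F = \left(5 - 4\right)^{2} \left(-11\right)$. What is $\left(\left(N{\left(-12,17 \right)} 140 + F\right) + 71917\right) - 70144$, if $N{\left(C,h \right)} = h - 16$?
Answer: $\frac{3837}{2} \approx 1918.5$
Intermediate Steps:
$F = \frac{11}{2}$ ($F = - \frac{\left(5 - 4\right)^{2} \left(-11\right)}{2} = - \frac{1^{2} \left(-11\right)}{2} = - \frac{1 \left(-11\right)}{2} = \left(- \frac{1}{2}\right) \left(-11\right) = \frac{11}{2} \approx 5.5$)
$N{\left(C,h \right)} = -16 + h$
$\left(\left(N{\left(-12,17 \right)} 140 + F\right) + 71917\right) - 70144 = \left(\left(\left(-16 + 17\right) 140 + \frac{11}{2}\right) + 71917\right) - 70144 = \left(\left(1 \cdot 140 + \frac{11}{2}\right) + 71917\right) - 70144 = \left(\left(140 + \frac{11}{2}\right) + 71917\right) - 70144 = \left(\frac{291}{2} + 71917\right) - 70144 = \frac{144125}{2} - 70144 = \frac{3837}{2}$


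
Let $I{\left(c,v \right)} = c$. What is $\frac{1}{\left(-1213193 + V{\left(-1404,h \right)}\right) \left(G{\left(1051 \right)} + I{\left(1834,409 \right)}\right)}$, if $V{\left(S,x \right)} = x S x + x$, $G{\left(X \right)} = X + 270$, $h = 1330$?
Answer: $- \frac{1}{7839378245765} \approx -1.2756 \cdot 10^{-13}$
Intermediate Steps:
$G{\left(X \right)} = 270 + X$
$V{\left(S,x \right)} = x + S x^{2}$ ($V{\left(S,x \right)} = S x x + x = S x^{2} + x = x + S x^{2}$)
$\frac{1}{\left(-1213193 + V{\left(-1404,h \right)}\right) \left(G{\left(1051 \right)} + I{\left(1834,409 \right)}\right)} = \frac{1}{\left(-1213193 + 1330 \left(1 - 1867320\right)\right) \left(\left(270 + 1051\right) + 1834\right)} = \frac{1}{\left(-1213193 + 1330 \left(1 - 1867320\right)\right) \left(1321 + 1834\right)} = \frac{1}{\left(-1213193 + 1330 \left(-1867319\right)\right) 3155} = \frac{1}{\left(-1213193 - 2483534270\right) 3155} = \frac{1}{\left(-2484747463\right) 3155} = \frac{1}{-7839378245765} = - \frac{1}{7839378245765}$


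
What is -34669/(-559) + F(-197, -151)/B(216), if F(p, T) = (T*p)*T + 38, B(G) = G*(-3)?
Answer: 844452931/120744 ≈ 6993.8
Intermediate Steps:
B(G) = -3*G
F(p, T) = 38 + p*T² (F(p, T) = p*T² + 38 = 38 + p*T²)
-34669/(-559) + F(-197, -151)/B(216) = -34669/(-559) + (38 - 197*(-151)²)/((-3*216)) = -34669*(-1/559) + (38 - 197*22801)/(-648) = 34669/559 + (38 - 4491797)*(-1/648) = 34669/559 - 4491759*(-1/648) = 34669/559 + 1497253/216 = 844452931/120744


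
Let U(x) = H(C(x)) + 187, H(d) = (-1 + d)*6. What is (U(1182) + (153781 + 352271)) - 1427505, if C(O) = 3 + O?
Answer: -914162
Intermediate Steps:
H(d) = -6 + 6*d
U(x) = 199 + 6*x (U(x) = (-6 + 6*(3 + x)) + 187 = (-6 + (18 + 6*x)) + 187 = (12 + 6*x) + 187 = 199 + 6*x)
(U(1182) + (153781 + 352271)) - 1427505 = ((199 + 6*1182) + (153781 + 352271)) - 1427505 = ((199 + 7092) + 506052) - 1427505 = (7291 + 506052) - 1427505 = 513343 - 1427505 = -914162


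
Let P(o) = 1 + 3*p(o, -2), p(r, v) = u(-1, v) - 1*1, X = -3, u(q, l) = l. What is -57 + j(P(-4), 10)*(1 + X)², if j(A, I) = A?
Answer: -89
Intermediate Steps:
p(r, v) = -1 + v (p(r, v) = v - 1*1 = v - 1 = -1 + v)
P(o) = -8 (P(o) = 1 + 3*(-1 - 2) = 1 + 3*(-3) = 1 - 9 = -8)
-57 + j(P(-4), 10)*(1 + X)² = -57 - 8*(1 - 3)² = -57 - 8*(-2)² = -57 - 8*4 = -57 - 32 = -89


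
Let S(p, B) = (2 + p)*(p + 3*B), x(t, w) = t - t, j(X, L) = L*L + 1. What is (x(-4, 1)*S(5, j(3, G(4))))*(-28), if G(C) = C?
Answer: 0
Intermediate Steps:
j(X, L) = 1 + L² (j(X, L) = L² + 1 = 1 + L²)
x(t, w) = 0
(x(-4, 1)*S(5, j(3, G(4))))*(-28) = (0*(5² + 2*5 + 6*(1 + 4²) + 3*(1 + 4²)*5))*(-28) = (0*(25 + 10 + 6*(1 + 16) + 3*(1 + 16)*5))*(-28) = (0*(25 + 10 + 6*17 + 3*17*5))*(-28) = (0*(25 + 10 + 102 + 255))*(-28) = (0*392)*(-28) = 0*(-28) = 0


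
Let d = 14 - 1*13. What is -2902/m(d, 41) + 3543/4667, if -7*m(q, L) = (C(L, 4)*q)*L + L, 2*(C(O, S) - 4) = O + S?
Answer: 197600341/10524085 ≈ 18.776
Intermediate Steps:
C(O, S) = 4 + O/2 + S/2 (C(O, S) = 4 + (O + S)/2 = 4 + (O/2 + S/2) = 4 + O/2 + S/2)
d = 1 (d = 14 - 13 = 1)
m(q, L) = -L/7 - L*q*(6 + L/2)/7 (m(q, L) = -(((4 + L/2 + (1/2)*4)*q)*L + L)/7 = -(((4 + L/2 + 2)*q)*L + L)/7 = -(((6 + L/2)*q)*L + L)/7 = -((q*(6 + L/2))*L + L)/7 = -(L*q*(6 + L/2) + L)/7 = -(L + L*q*(6 + L/2))/7 = -L/7 - L*q*(6 + L/2)/7)
-2902/m(d, 41) + 3543/4667 = -2902*(-14/(41*(2 + 1*(12 + 41)))) + 3543/4667 = -2902*(-14/(41*(2 + 1*53))) + 3543*(1/4667) = -2902*(-14/(41*(2 + 53))) + 3543/4667 = -2902/((-1/14*41*55)) + 3543/4667 = -2902/(-2255/14) + 3543/4667 = -2902*(-14/2255) + 3543/4667 = 40628/2255 + 3543/4667 = 197600341/10524085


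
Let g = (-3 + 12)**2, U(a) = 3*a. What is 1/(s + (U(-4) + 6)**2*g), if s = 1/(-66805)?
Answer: 66805/194803379 ≈ 0.00034294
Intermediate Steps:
s = -1/66805 ≈ -1.4969e-5
g = 81 (g = 9**2 = 81)
1/(s + (U(-4) + 6)**2*g) = 1/(-1/66805 + (3*(-4) + 6)**2*81) = 1/(-1/66805 + (-12 + 6)**2*81) = 1/(-1/66805 + (-6)**2*81) = 1/(-1/66805 + 36*81) = 1/(-1/66805 + 2916) = 1/(194803379/66805) = 66805/194803379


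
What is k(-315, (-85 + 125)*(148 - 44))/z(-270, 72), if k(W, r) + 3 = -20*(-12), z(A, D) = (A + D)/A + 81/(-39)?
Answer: -46215/262 ≈ -176.39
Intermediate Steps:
z(A, D) = -27/13 + (A + D)/A (z(A, D) = (A + D)/A + 81*(-1/39) = (A + D)/A - 27/13 = -27/13 + (A + D)/A)
k(W, r) = 237 (k(W, r) = -3 - 20*(-12) = -3 + 240 = 237)
k(-315, (-85 + 125)*(148 - 44))/z(-270, 72) = 237/(-14/13 + 72/(-270)) = 237/(-14/13 + 72*(-1/270)) = 237/(-14/13 - 4/15) = 237/(-262/195) = 237*(-195/262) = -46215/262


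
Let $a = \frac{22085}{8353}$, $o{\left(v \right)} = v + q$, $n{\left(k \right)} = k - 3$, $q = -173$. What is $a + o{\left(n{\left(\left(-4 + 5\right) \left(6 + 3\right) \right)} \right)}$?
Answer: $- \frac{1372866}{8353} \approx -164.36$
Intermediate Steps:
$n{\left(k \right)} = -3 + k$
$o{\left(v \right)} = -173 + v$ ($o{\left(v \right)} = v - 173 = -173 + v$)
$a = \frac{22085}{8353}$ ($a = 22085 \cdot \frac{1}{8353} = \frac{22085}{8353} \approx 2.644$)
$a + o{\left(n{\left(\left(-4 + 5\right) \left(6 + 3\right) \right)} \right)} = \frac{22085}{8353} - \left(176 - \left(-4 + 5\right) \left(6 + 3\right)\right) = \frac{22085}{8353} + \left(-173 + \left(-3 + 1 \cdot 9\right)\right) = \frac{22085}{8353} + \left(-173 + \left(-3 + 9\right)\right) = \frac{22085}{8353} + \left(-173 + 6\right) = \frac{22085}{8353} - 167 = - \frac{1372866}{8353}$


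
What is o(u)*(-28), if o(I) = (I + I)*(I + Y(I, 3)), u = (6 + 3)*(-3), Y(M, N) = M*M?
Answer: 1061424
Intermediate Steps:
Y(M, N) = M²
u = -27 (u = 9*(-3) = -27)
o(I) = 2*I*(I + I²) (o(I) = (I + I)*(I + I²) = (2*I)*(I + I²) = 2*I*(I + I²))
o(u)*(-28) = (2*(-27)²*(1 - 27))*(-28) = (2*729*(-26))*(-28) = -37908*(-28) = 1061424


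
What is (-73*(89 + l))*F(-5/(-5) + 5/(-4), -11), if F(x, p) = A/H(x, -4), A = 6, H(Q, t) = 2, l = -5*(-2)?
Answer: -21681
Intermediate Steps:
l = 10
F(x, p) = 3 (F(x, p) = 6/2 = 6*(½) = 3)
(-73*(89 + l))*F(-5/(-5) + 5/(-4), -11) = -73*(89 + 10)*3 = -73*99*3 = -7227*3 = -21681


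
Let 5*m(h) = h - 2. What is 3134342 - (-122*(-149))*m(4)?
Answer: 15635354/5 ≈ 3.1271e+6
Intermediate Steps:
m(h) = -⅖ + h/5 (m(h) = (h - 2)/5 = (-2 + h)/5 = -⅖ + h/5)
3134342 - (-122*(-149))*m(4) = 3134342 - (-122*(-149))*(-⅖ + (⅕)*4) = 3134342 - 18178*(-⅖ + ⅘) = 3134342 - 18178*2/5 = 3134342 - 1*36356/5 = 3134342 - 36356/5 = 15635354/5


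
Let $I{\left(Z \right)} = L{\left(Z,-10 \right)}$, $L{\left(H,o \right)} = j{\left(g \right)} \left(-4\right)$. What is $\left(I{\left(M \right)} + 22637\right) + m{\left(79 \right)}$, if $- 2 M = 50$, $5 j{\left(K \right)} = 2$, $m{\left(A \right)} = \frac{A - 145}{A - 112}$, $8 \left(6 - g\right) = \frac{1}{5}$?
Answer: $\frac{113187}{5} \approx 22637.0$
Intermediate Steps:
$g = \frac{239}{40}$ ($g = 6 - \frac{1}{8 \cdot 5} = 6 - \frac{1}{40} = \frac{239}{40} \approx 5.975$)
$m{\left(A \right)} = \frac{-145 + A}{-112 + A}$
$j{\left(K \right)} = \frac{2}{5}$ ($j{\left(K \right)} = \frac{1}{5} \cdot 2 = \frac{2}{5}$)
$M = -25$ ($M = \left(- \frac{1}{2}\right) 50 = -25$)
$L{\left(H,o \right)} = - \frac{8}{5}$ ($L{\left(H,o \right)} = \frac{2}{5} \left(-4\right) = - \frac{8}{5}$)
$I{\left(Z \right)} = - \frac{8}{5}$
$\left(I{\left(M \right)} + 22637\right) + m{\left(79 \right)} = \left(- \frac{8}{5} + 22637\right) + \frac{-145 + 79}{-112 + 79} = \frac{113177}{5} + \frac{1}{-33} \left(-66\right) = \frac{113177}{5} - -2 = \frac{113177}{5} + 2 = \frac{113187}{5}$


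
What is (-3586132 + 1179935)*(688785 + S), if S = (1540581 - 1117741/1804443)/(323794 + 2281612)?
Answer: -3895864249947135099646442/2350653309429 ≈ -1.6574e+12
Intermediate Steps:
S = 1389944741821/2350653309429 (S = (1540581 - 1117741*1/1804443)/2605406 = (1540581 - 1117741/1804443)*(1/2605406) = (2779889483642/1804443)*(1/2605406) = 1389944741821/2350653309429 ≈ 0.59130)
(-3586132 + 1179935)*(688785 + S) = (-3586132 + 1179935)*(688785 + 1389944741821/2350653309429) = -2406197*1619096129679795586/2350653309429 = -3895864249947135099646442/2350653309429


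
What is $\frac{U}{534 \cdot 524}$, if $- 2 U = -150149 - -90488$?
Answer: $\frac{19887}{186544} \approx 0.10661$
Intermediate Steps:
$U = \frac{59661}{2}$ ($U = - \frac{-150149 - -90488}{2} = - \frac{-150149 + 90488}{2} = \left(- \frac{1}{2}\right) \left(-59661\right) = \frac{59661}{2} \approx 29831.0$)
$\frac{U}{534 \cdot 524} = \frac{59661}{2 \cdot 534 \cdot 524} = \frac{59661}{2 \cdot 279816} = \frac{59661}{2} \cdot \frac{1}{279816} = \frac{19887}{186544}$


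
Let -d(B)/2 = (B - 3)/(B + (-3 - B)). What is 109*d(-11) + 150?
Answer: -2602/3 ≈ -867.33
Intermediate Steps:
d(B) = -2 + 2*B/3 (d(B) = -2*(B - 3)/(B + (-3 - B)) = -2*(-3 + B)/(-3) = -2*(-3 + B)*(-1)/3 = -2*(1 - B/3) = -2 + 2*B/3)
109*d(-11) + 150 = 109*(-2 + (2/3)*(-11)) + 150 = 109*(-2 - 22/3) + 150 = 109*(-28/3) + 150 = -3052/3 + 150 = -2602/3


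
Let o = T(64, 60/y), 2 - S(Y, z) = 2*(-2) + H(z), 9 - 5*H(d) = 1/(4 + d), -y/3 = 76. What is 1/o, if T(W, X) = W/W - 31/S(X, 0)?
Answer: -17/107 ≈ -0.15888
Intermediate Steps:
y = -228 (y = -3*76 = -228)
H(d) = 9/5 - 1/(5*(4 + d))
S(Y, z) = 6 - (35 + 9*z)/(5*(4 + z)) (S(Y, z) = 2 - (2*(-2) + (35 + 9*z)/(5*(4 + z))) = 2 - (-4 + (35 + 9*z)/(5*(4 + z))) = 2 + (4 - (35 + 9*z)/(5*(4 + z))) = 6 - (35 + 9*z)/(5*(4 + z)))
T(W, X) = -107/17 (T(W, X) = W/W - 31*5*(4 + 0)/(85 + 21*0) = 1 - 31*20/(85 + 0) = 1 - 31/((1/5)*(1/4)*85) = 1 - 31/17/4 = 1 - 31*4/17 = 1 - 124/17 = -107/17)
o = -107/17 ≈ -6.2941
1/o = 1/(-107/17) = -17/107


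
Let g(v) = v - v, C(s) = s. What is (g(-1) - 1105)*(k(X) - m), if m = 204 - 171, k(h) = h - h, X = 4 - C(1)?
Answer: 36465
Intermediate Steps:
X = 3 (X = 4 - 1*1 = 4 - 1 = 3)
k(h) = 0
g(v) = 0
m = 33
(g(-1) - 1105)*(k(X) - m) = (0 - 1105)*(0 - 1*33) = -1105*(0 - 33) = -1105*(-33) = 36465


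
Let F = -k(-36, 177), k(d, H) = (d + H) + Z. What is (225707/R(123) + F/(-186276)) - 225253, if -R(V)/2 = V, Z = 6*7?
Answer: -1727335632967/7637316 ≈ -2.2617e+5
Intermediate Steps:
Z = 42
R(V) = -2*V
k(d, H) = 42 + H + d (k(d, H) = (d + H) + 42 = (H + d) + 42 = 42 + H + d)
F = -183 (F = -(42 + 177 - 36) = -1*183 = -183)
(225707/R(123) + F/(-186276)) - 225253 = (225707/((-2*123)) - 183/(-186276)) - 225253 = (225707/(-246) - 183*(-1/186276)) - 225253 = (225707*(-1/246) + 61/62092) - 225253 = (-225707/246 + 61/62092) - 225253 = -7007292019/7637316 - 225253 = -1727335632967/7637316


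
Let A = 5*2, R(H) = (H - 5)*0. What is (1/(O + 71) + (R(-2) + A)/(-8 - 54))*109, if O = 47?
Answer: -60931/3658 ≈ -16.657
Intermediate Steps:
R(H) = 0 (R(H) = (-5 + H)*0 = 0)
A = 10
(1/(O + 71) + (R(-2) + A)/(-8 - 54))*109 = (1/(47 + 71) + (0 + 10)/(-8 - 54))*109 = (1/118 + 10/(-62))*109 = (1/118 + 10*(-1/62))*109 = (1/118 - 5/31)*109 = -559/3658*109 = -60931/3658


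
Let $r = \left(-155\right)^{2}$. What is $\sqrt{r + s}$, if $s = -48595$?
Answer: $3 i \sqrt{2730} \approx 156.75 i$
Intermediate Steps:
$r = 24025$
$\sqrt{r + s} = \sqrt{24025 - 48595} = \sqrt{-24570} = 3 i \sqrt{2730}$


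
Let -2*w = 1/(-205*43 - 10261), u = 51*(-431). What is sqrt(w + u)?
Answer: I*sqrt(7998749080718)/19076 ≈ 148.26*I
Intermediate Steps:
u = -21981
w = 1/38152 (w = -1/(2*(-205*43 - 10261)) = -1/(2*(-8815 - 10261)) = -1/2/(-19076) = -1/2*(-1/19076) = 1/38152 ≈ 2.6211e-5)
sqrt(w + u) = sqrt(1/38152 - 21981) = sqrt(-838619111/38152) = I*sqrt(7998749080718)/19076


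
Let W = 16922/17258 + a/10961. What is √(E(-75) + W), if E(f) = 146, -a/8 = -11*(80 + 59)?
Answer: √1324847990088623387/94582469 ≈ 12.169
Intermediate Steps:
a = 12232 (a = -(-88)*(80 + 59) = -(-88)*139 = -8*(-1529) = 12232)
W = 198290949/94582469 (W = 16922/17258 + 12232/10961 = 16922*(1/17258) + 12232*(1/10961) = 8461/8629 + 12232/10961 = 198290949/94582469 ≈ 2.0965)
√(E(-75) + W) = √(146 + 198290949/94582469) = √(14007331423/94582469) = √1324847990088623387/94582469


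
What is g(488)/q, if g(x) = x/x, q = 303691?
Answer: 1/303691 ≈ 3.2928e-6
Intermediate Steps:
g(x) = 1
g(488)/q = 1/303691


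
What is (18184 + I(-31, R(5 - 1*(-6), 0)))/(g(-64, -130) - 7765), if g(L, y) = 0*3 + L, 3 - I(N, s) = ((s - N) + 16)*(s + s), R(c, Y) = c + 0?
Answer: -16911/7829 ≈ -2.1600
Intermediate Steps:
R(c, Y) = c
I(N, s) = 3 - 2*s*(16 + s - N) (I(N, s) = 3 - ((s - N) + 16)*(s + s) = 3 - (16 + s - N)*2*s = 3 - 2*s*(16 + s - N))
g(L, y) = L (g(L, y) = 0 + L = L)
(18184 + I(-31, R(5 - 1*(-6), 0)))/(g(-64, -130) - 7765) = (18184 + (3 - 32*(5 - 1*(-6)) - 2*(5 - 1*(-6))² + 2*(-31)*(5 - 1*(-6))))/(-64 - 7765) = (18184 + (3 - 32*(5 + 6) - 2*(5 + 6)² + 2*(-31)*(5 + 6)))/(-7829) = (18184 + (3 - 32*11 - 2*11² + 2*(-31)*11))*(-1/7829) = (18184 + (3 - 352 - 2*121 - 682))*(-1/7829) = (18184 + (3 - 352 - 242 - 682))*(-1/7829) = (18184 - 1273)*(-1/7829) = 16911*(-1/7829) = -16911/7829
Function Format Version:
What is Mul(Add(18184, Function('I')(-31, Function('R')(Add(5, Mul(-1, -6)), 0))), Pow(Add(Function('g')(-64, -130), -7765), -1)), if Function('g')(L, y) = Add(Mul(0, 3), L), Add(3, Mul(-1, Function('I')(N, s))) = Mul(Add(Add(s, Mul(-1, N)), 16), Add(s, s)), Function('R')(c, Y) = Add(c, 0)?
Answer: Rational(-16911, 7829) ≈ -2.1600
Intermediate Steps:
Function('R')(c, Y) = c
Function('I')(N, s) = Add(3, Mul(-2, s, Add(16, s, Mul(-1, N)))) (Function('I')(N, s) = Add(3, Mul(-1, Mul(Add(Add(s, Mul(-1, N)), 16), Add(s, s)))) = Add(3, Mul(-1, Mul(Add(16, s, Mul(-1, N)), Mul(2, s)))) = Add(3, Mul(-1, Mul(2, s, Add(16, s, Mul(-1, N))))) = Add(3, Mul(-2, s, Add(16, s, Mul(-1, N)))))
Function('g')(L, y) = L (Function('g')(L, y) = Add(0, L) = L)
Mul(Add(18184, Function('I')(-31, Function('R')(Add(5, Mul(-1, -6)), 0))), Pow(Add(Function('g')(-64, -130), -7765), -1)) = Mul(Add(18184, Add(3, Mul(-32, Add(5, Mul(-1, -6))), Mul(-2, Pow(Add(5, Mul(-1, -6)), 2)), Mul(2, -31, Add(5, Mul(-1, -6))))), Pow(Add(-64, -7765), -1)) = Mul(Add(18184, Add(3, Mul(-32, Add(5, 6)), Mul(-2, Pow(Add(5, 6), 2)), Mul(2, -31, Add(5, 6)))), Pow(-7829, -1)) = Mul(Add(18184, Add(3, Mul(-32, 11), Mul(-2, Pow(11, 2)), Mul(2, -31, 11))), Rational(-1, 7829)) = Mul(Add(18184, Add(3, -352, Mul(-2, 121), -682)), Rational(-1, 7829)) = Mul(Add(18184, Add(3, -352, -242, -682)), Rational(-1, 7829)) = Mul(Add(18184, -1273), Rational(-1, 7829)) = Mul(16911, Rational(-1, 7829)) = Rational(-16911, 7829)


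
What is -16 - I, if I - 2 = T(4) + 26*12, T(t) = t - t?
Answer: -330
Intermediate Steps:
T(t) = 0
I = 314 (I = 2 + (0 + 26*12) = 2 + (0 + 312) = 2 + 312 = 314)
-16 - I = -16 - 1*314 = -16 - 314 = -330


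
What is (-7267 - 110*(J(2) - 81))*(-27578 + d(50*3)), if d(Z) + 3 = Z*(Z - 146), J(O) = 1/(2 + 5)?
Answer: -307340571/7 ≈ -4.3906e+7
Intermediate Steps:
J(O) = ⅐ (J(O) = 1/7 = ⅐)
d(Z) = -3 + Z*(-146 + Z) (d(Z) = -3 + Z*(Z - 146) = -3 + Z*(-146 + Z))
(-7267 - 110*(J(2) - 81))*(-27578 + d(50*3)) = (-7267 - 110*(⅐ - 81))*(-27578 + (-3 + (50*3)² - 7300*3)) = (-7267 - 110*(-566/7))*(-27578 + (-3 + 150² - 146*150)) = (-7267 + 62260/7)*(-27578 + (-3 + 22500 - 21900)) = 11391*(-27578 + 597)/7 = (11391/7)*(-26981) = -307340571/7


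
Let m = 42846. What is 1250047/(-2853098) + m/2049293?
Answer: -2439468729863/5846833759714 ≈ -0.41723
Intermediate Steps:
1250047/(-2853098) + m/2049293 = 1250047/(-2853098) + 42846/2049293 = 1250047*(-1/2853098) + 42846*(1/2049293) = -1250047/2853098 + 42846/2049293 = -2439468729863/5846833759714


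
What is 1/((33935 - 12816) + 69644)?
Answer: 1/90763 ≈ 1.1018e-5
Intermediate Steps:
1/((33935 - 12816) + 69644) = 1/(21119 + 69644) = 1/90763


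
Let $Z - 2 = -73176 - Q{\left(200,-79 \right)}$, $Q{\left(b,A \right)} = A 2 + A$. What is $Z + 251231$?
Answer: $178294$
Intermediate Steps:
$Q{\left(b,A \right)} = 3 A$ ($Q{\left(b,A \right)} = 2 A + A = 3 A$)
$Z = -72937$ ($Z = 2 - \left(73176 + 3 \left(-79\right)\right) = 2 - 72939 = -72937$)
$Z + 251231 = -72937 + 251231 = 178294$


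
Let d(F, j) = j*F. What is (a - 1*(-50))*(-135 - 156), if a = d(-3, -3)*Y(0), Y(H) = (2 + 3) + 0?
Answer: -27645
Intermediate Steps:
d(F, j) = F*j
Y(H) = 5 (Y(H) = 5 + 0 = 5)
a = 45 (a = -3*(-3)*5 = 9*5 = 45)
(a - 1*(-50))*(-135 - 156) = (45 - 1*(-50))*(-135 - 156) = (45 + 50)*(-291) = 95*(-291) = -27645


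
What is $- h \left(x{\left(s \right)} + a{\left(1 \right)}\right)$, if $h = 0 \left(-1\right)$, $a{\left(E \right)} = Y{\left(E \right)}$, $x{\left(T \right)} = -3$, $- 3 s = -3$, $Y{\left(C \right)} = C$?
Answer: $0$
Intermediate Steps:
$s = 1$ ($s = \left(- \frac{1}{3}\right) \left(-3\right) = 1$)
$a{\left(E \right)} = E$
$h = 0$
$- h \left(x{\left(s \right)} + a{\left(1 \right)}\right) = - 0 \left(-3 + 1\right) = - 0 \left(-2\right) = \left(-1\right) 0 = 0$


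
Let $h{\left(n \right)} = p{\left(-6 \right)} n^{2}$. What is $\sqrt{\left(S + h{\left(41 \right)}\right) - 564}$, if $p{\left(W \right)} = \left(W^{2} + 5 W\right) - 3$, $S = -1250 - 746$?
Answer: $\sqrt{2483} \approx 49.83$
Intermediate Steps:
$S = -1996$
$p{\left(W \right)} = -3 + W^{2} + 5 W$
$h{\left(n \right)} = 3 n^{2}$ ($h{\left(n \right)} = \left(-3 + \left(-6\right)^{2} + 5 \left(-6\right)\right) n^{2} = \left(-3 + 36 - 30\right) n^{2} = 3 n^{2}$)
$\sqrt{\left(S + h{\left(41 \right)}\right) - 564} = \sqrt{\left(-1996 + 3 \cdot 41^{2}\right) - 564} = \sqrt{\left(-1996 + 3 \cdot 1681\right) - 564} = \sqrt{\left(-1996 + 5043\right) - 564} = \sqrt{3047 - 564} = \sqrt{2483}$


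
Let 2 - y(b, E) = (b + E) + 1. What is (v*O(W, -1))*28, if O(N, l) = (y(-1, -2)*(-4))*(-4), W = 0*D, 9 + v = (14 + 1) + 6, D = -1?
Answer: 21504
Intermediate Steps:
y(b, E) = 1 - E - b (y(b, E) = 2 - ((b + E) + 1) = 2 - ((E + b) + 1) = 2 - (1 + E + b) = 2 + (-1 - E - b) = 1 - E - b)
v = 12 (v = -9 + ((14 + 1) + 6) = -9 + (15 + 6) = -9 + 21 = 12)
W = 0 (W = 0*(-1) = 0)
O(N, l) = 64 (O(N, l) = ((1 - 1*(-2) - 1*(-1))*(-4))*(-4) = ((1 + 2 + 1)*(-4))*(-4) = (4*(-4))*(-4) = -16*(-4) = 64)
(v*O(W, -1))*28 = (12*64)*28 = 768*28 = 21504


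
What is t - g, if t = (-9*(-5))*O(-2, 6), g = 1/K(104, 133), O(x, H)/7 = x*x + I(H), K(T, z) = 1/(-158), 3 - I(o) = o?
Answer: 473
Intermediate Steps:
I(o) = 3 - o
K(T, z) = -1/158
O(x, H) = 21 - 7*H + 7*x**2 (O(x, H) = 7*(x*x + (3 - H)) = 7*(x**2 + (3 - H)) = 7*(3 + x**2 - H) = 21 - 7*H + 7*x**2)
g = -158 (g = 1/(-1/158) = -158)
t = 315 (t = (-9*(-5))*(21 - 7*6 + 7*(-2)**2) = 45*(21 - 42 + 7*4) = 45*(21 - 42 + 28) = 45*7 = 315)
t - g = 315 - 1*(-158) = 315 + 158 = 473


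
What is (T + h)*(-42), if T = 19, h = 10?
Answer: -1218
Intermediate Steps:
(T + h)*(-42) = (19 + 10)*(-42) = 29*(-42) = -1218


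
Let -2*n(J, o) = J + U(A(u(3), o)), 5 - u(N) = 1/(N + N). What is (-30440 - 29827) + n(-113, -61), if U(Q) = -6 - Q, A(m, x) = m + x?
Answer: -722827/12 ≈ -60236.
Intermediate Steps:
u(N) = 5 - 1/(2*N) (u(N) = 5 - 1/(N + N) = 5 - 1/(2*N))
n(J, o) = 65/12 + o/2 - J/2 (n(J, o) = -(J + (-6 - ((5 - ½/3) + o)))/2 = -(J + (-6 - ((5 - ½*⅓) + o)))/2 = -(J + (-6 - ((5 - ⅙) + o)))/2 = -(J + (-6 - (29/6 + o)))/2 = -(J + (-6 + (-29/6 - o)))/2 = -(J + (-65/6 - o))/2 = -(-65/6 + J - o)/2 = 65/12 + o/2 - J/2)
(-30440 - 29827) + n(-113, -61) = (-30440 - 29827) + (65/12 + (½)*(-61) - ½*(-113)) = -60267 + (65/12 - 61/2 + 113/2) = -60267 + 377/12 = -722827/12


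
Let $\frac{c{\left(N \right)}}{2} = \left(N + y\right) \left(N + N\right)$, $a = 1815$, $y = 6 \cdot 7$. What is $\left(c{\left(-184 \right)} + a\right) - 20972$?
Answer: $85355$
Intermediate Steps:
$y = 42$
$c{\left(N \right)} = 4 N \left(42 + N\right)$ ($c{\left(N \right)} = 2 \left(N + 42\right) \left(N + N\right) = 2 \left(42 + N\right) 2 N = 2 \cdot 2 N \left(42 + N\right) = 4 N \left(42 + N\right)$)
$\left(c{\left(-184 \right)} + a\right) - 20972 = \left(4 \left(-184\right) \left(42 - 184\right) + 1815\right) - 20972 = \left(4 \left(-184\right) \left(-142\right) + 1815\right) - 20972 = \left(104512 + 1815\right) - 20972 = 106327 - 20972 = 85355$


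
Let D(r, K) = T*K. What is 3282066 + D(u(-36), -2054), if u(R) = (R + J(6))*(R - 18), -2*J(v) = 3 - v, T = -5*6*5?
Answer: 3590166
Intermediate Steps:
T = -150 (T = -30*5 = -150)
J(v) = -3/2 + v/2 (J(v) = -(3 - v)/2 = -3/2 + v/2)
u(R) = (-18 + R)*(3/2 + R) (u(R) = (R + (-3/2 + (½)*6))*(R - 18) = (R + (-3/2 + 3))*(-18 + R) = (R + 3/2)*(-18 + R) = (3/2 + R)*(-18 + R) = (-18 + R)*(3/2 + R))
D(r, K) = -150*K
3282066 + D(u(-36), -2054) = 3282066 - 150*(-2054) = 3282066 + 308100 = 3590166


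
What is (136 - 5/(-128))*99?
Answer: 1723887/128 ≈ 13468.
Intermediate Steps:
(136 - 5/(-128))*99 = (136 - 5*(-1/128))*99 = (136 + 5/128)*99 = (17413/128)*99 = 1723887/128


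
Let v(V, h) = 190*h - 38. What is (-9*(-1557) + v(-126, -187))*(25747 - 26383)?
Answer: 13708980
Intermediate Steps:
v(V, h) = -38 + 190*h
(-9*(-1557) + v(-126, -187))*(25747 - 26383) = (-9*(-1557) + (-38 + 190*(-187)))*(25747 - 26383) = (14013 + (-38 - 35530))*(-636) = (14013 - 35568)*(-636) = -21555*(-636) = 13708980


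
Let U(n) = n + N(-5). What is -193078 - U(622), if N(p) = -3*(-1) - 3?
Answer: -193700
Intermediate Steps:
N(p) = 0 (N(p) = 3 - 3 = 0)
U(n) = n (U(n) = n + 0 = n)
-193078 - U(622) = -193078 - 1*622 = -193078 - 622 = -193700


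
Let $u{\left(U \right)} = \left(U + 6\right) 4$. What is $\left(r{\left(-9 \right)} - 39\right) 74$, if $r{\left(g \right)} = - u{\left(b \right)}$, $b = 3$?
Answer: $-5550$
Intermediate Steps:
$u{\left(U \right)} = 24 + 4 U$ ($u{\left(U \right)} = \left(6 + U\right) 4 = 24 + 4 U$)
$r{\left(g \right)} = -36$ ($r{\left(g \right)} = - (24 + 4 \cdot 3) = - (24 + 12) = \left(-1\right) 36 = -36$)
$\left(r{\left(-9 \right)} - 39\right) 74 = \left(-36 - 39\right) 74 = \left(-75\right) 74 = -5550$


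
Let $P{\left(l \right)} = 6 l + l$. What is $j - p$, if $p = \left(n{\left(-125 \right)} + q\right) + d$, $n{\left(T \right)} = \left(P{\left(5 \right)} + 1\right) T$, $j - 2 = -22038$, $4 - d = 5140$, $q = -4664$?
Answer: $-7736$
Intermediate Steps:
$P{\left(l \right)} = 7 l$
$d = -5136$ ($d = 4 - 5140 = -5136$)
$j = -22036$ ($j = 2 - 22038 = -22036$)
$n{\left(T \right)} = 36 T$ ($n{\left(T \right)} = \left(7 \cdot 5 + 1\right) T = \left(35 + 1\right) T = 36 T$)
$p = -14300$ ($p = \left(36 \left(-125\right) - 4664\right) - 5136 = \left(-4500 - 4664\right) - 5136 = -9164 - 5136 = -14300$)
$j - p = -22036 - -14300 = -22036 + 14300 = -7736$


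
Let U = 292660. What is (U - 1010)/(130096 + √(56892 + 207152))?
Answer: 9485624600/4231176293 - 145825*√66011/4231176293 ≈ 2.2330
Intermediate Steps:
(U - 1010)/(130096 + √(56892 + 207152)) = (292660 - 1010)/(130096 + √(56892 + 207152)) = 291650/(130096 + √264044) = 291650/(130096 + 2*√66011)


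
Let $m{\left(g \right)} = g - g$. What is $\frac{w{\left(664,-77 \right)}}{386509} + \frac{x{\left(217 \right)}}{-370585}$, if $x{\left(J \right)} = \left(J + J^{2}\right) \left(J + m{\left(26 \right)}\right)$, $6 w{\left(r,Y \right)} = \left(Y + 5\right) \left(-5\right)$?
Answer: $- \frac{3967648026518}{143234437765} \approx -27.7$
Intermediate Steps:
$m{\left(g \right)} = 0$
$w{\left(r,Y \right)} = - \frac{25}{6} - \frac{5 Y}{6}$ ($w{\left(r,Y \right)} = \frac{\left(Y + 5\right) \left(-5\right)}{6} = \frac{\left(5 + Y\right) \left(-5\right)}{6} = \frac{-25 - 5 Y}{6} = - \frac{25}{6} - \frac{5 Y}{6}$)
$x{\left(J \right)} = J \left(J + J^{2}\right)$ ($x{\left(J \right)} = \left(J + J^{2}\right) \left(J + 0\right) = \left(J + J^{2}\right) J = J \left(J + J^{2}\right)$)
$\frac{w{\left(664,-77 \right)}}{386509} + \frac{x{\left(217 \right)}}{-370585} = \frac{- \frac{25}{6} - - \frac{385}{6}}{386509} + \frac{217^{2} \left(1 + 217\right)}{-370585} = \left(- \frac{25}{6} + \frac{385}{6}\right) \frac{1}{386509} + 47089 \cdot 218 \left(- \frac{1}{370585}\right) = 60 \cdot \frac{1}{386509} + 10265402 \left(- \frac{1}{370585}\right) = \frac{60}{386509} - \frac{10265402}{370585} = - \frac{3967648026518}{143234437765}$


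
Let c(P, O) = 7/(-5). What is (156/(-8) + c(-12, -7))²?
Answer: 43681/100 ≈ 436.81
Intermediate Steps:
c(P, O) = -7/5 (c(P, O) = 7*(-⅕) = -7/5)
(156/(-8) + c(-12, -7))² = (156/(-8) - 7/5)² = (156*(-⅛) - 7/5)² = (-39/2 - 7/5)² = (-209/10)² = 43681/100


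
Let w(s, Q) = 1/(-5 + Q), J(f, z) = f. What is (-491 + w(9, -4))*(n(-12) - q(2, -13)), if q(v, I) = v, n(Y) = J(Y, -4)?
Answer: 61880/9 ≈ 6875.6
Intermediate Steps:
n(Y) = Y
(-491 + w(9, -4))*(n(-12) - q(2, -13)) = (-491 + 1/(-5 - 4))*(-12 - 1*2) = (-491 + 1/(-9))*(-12 - 2) = (-491 - 1/9)*(-14) = -4420/9*(-14) = 61880/9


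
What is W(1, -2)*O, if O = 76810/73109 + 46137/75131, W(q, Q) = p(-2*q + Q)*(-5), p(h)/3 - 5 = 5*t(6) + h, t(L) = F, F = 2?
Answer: -215533419585/784678897 ≈ -274.68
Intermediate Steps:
t(L) = 2
p(h) = 45 + 3*h (p(h) = 15 + 3*(5*2 + h) = 15 + 3*(10 + h) = 15 + (30 + 3*h) = 45 + 3*h)
W(q, Q) = -225 - 15*Q + 30*q (W(q, Q) = (45 + 3*(-2*q + Q))*(-5) = (45 + 3*(Q - 2*q))*(-5) = (45 + (-6*q + 3*Q))*(-5) = (45 - 6*q + 3*Q)*(-5) = -225 - 15*Q + 30*q)
O = 1306263149/784678897 (O = 76810*(1/73109) + 46137*(1/75131) = 76810/73109 + 6591/10733 = 1306263149/784678897 ≈ 1.6647)
W(1, -2)*O = (-225 - 15*(-2) + 30*1)*(1306263149/784678897) = (-225 + 30 + 30)*(1306263149/784678897) = -165*1306263149/784678897 = -215533419585/784678897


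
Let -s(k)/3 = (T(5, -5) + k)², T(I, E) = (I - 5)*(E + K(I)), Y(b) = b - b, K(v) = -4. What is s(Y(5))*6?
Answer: 0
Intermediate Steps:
Y(b) = 0
T(I, E) = (-5 + I)*(-4 + E) (T(I, E) = (I - 5)*(E - 4) = (-5 + I)*(-4 + E))
s(k) = -3*k² (s(k) = -3*((20 - 5*(-5) - 4*5 - 5*5) + k)² = -3*((20 + 25 - 20 - 25) + k)² = -3*(0 + k)² = -3*k²)
s(Y(5))*6 = -3*0²*6 = -3*0*6 = 0*6 = 0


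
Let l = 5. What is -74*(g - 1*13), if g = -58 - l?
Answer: 5624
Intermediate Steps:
g = -63 (g = -58 - 1*5 = -58 - 5 = -63)
-74*(g - 1*13) = -74*(-63 - 1*13) = -74*(-63 - 13) = -74*(-76) = 5624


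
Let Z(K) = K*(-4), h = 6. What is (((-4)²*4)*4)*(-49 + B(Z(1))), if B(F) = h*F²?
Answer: 12032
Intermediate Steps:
Z(K) = -4*K
B(F) = 6*F²
(((-4)²*4)*4)*(-49 + B(Z(1))) = (((-4)²*4)*4)*(-49 + 6*(-4*1)²) = ((16*4)*4)*(-49 + 6*(-4)²) = (64*4)*(-49 + 6*16) = 256*(-49 + 96) = 256*47 = 12032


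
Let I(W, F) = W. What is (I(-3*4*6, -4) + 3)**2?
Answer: 4761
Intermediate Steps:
(I(-3*4*6, -4) + 3)**2 = (-3*4*6 + 3)**2 = (-12*6 + 3)**2 = (-72 + 3)**2 = (-69)**2 = 4761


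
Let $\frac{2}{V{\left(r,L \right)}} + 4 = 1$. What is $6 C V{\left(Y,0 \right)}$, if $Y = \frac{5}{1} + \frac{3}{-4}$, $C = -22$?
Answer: $88$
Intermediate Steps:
$Y = \frac{17}{4}$ ($Y = 5 \cdot 1 + 3 \left(- \frac{1}{4}\right) = 5 - \frac{3}{4} = \frac{17}{4} \approx 4.25$)
$V{\left(r,L \right)} = - \frac{2}{3}$ ($V{\left(r,L \right)} = \frac{2}{-4 + 1} = \frac{2}{-3} = 2 \left(- \frac{1}{3}\right) = - \frac{2}{3}$)
$6 C V{\left(Y,0 \right)} = 6 \left(-22\right) \left(- \frac{2}{3}\right) = \left(-132\right) \left(- \frac{2}{3}\right) = 88$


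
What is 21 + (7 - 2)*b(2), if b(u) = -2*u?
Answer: 1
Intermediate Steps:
21 + (7 - 2)*b(2) = 21 + (7 - 2)*(-2*2) = 21 + 5*(-4) = 21 - 20 = 1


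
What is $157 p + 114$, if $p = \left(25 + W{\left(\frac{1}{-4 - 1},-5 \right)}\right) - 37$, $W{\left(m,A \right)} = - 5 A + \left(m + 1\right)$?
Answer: $\frac{11403}{5} \approx 2280.6$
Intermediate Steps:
$W{\left(m,A \right)} = 1 + m - 5 A$ ($W{\left(m,A \right)} = - 5 A + \left(1 + m\right) = 1 + m - 5 A$)
$p = \frac{69}{5}$ ($p = \left(25 + \left(1 + \frac{1}{-4 - 1} - -25\right)\right) - 37 = \left(25 + \left(1 + \frac{1}{-5} + 25\right)\right) - 37 = \left(25 + \left(1 - \frac{1}{5} + 25\right)\right) - 37 = \left(25 + \frac{129}{5}\right) - 37 = \frac{254}{5} - 37 = \frac{69}{5} \approx 13.8$)
$157 p + 114 = 157 \cdot \frac{69}{5} + 114 = \frac{10833}{5} + 114 = \frac{11403}{5}$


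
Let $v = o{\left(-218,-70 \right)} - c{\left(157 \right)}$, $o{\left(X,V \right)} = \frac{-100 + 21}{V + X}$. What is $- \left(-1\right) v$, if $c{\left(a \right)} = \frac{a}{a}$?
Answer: $- \frac{209}{288} \approx -0.72569$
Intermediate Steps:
$o{\left(X,V \right)} = - \frac{79}{V + X}$
$c{\left(a \right)} = 1$
$v = - \frac{209}{288}$ ($v = - \frac{79}{-70 - 218} - 1 = - \frac{79}{-288} - 1 = \left(-79\right) \left(- \frac{1}{288}\right) - 1 = \frac{79}{288} - 1 = - \frac{209}{288} \approx -0.72569$)
$- \left(-1\right) v = - \frac{\left(-1\right) \left(-209\right)}{288} = \left(-1\right) \frac{209}{288} = - \frac{209}{288}$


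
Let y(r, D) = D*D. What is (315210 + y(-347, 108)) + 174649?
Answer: 501523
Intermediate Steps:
y(r, D) = D²
(315210 + y(-347, 108)) + 174649 = (315210 + 108²) + 174649 = (315210 + 11664) + 174649 = 326874 + 174649 = 501523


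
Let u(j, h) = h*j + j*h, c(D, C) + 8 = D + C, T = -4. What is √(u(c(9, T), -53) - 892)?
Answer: I*√574 ≈ 23.958*I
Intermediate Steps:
c(D, C) = -8 + C + D (c(D, C) = -8 + (D + C) = -8 + (C + D) = -8 + C + D)
u(j, h) = 2*h*j (u(j, h) = h*j + h*j = 2*h*j)
√(u(c(9, T), -53) - 892) = √(2*(-53)*(-8 - 4 + 9) - 892) = √(2*(-53)*(-3) - 892) = √(318 - 892) = √(-574) = I*√574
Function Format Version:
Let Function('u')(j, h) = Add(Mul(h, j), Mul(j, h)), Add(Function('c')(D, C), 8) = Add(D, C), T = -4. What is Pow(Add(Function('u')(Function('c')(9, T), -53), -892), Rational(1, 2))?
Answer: Mul(I, Pow(574, Rational(1, 2))) ≈ Mul(23.958, I)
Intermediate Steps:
Function('c')(D, C) = Add(-8, C, D) (Function('c')(D, C) = Add(-8, Add(D, C)) = Add(-8, Add(C, D)) = Add(-8, C, D))
Function('u')(j, h) = Mul(2, h, j) (Function('u')(j, h) = Add(Mul(h, j), Mul(h, j)) = Mul(2, h, j))
Pow(Add(Function('u')(Function('c')(9, T), -53), -892), Rational(1, 2)) = Pow(Add(Mul(2, -53, Add(-8, -4, 9)), -892), Rational(1, 2)) = Pow(Add(Mul(2, -53, -3), -892), Rational(1, 2)) = Pow(Add(318, -892), Rational(1, 2)) = Pow(-574, Rational(1, 2)) = Mul(I, Pow(574, Rational(1, 2)))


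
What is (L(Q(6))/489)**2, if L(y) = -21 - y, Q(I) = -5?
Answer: 256/239121 ≈ 0.0010706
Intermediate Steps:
(L(Q(6))/489)**2 = ((-21 - 1*(-5))/489)**2 = ((-21 + 5)*(1/489))**2 = (-16*1/489)**2 = (-16/489)**2 = 256/239121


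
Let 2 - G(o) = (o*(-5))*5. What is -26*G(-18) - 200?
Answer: 11448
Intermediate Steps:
G(o) = 2 + 25*o (G(o) = 2 - o*(-5)*5 = 2 - (-5*o)*5 = 2 - (-25)*o = 2 + 25*o)
-26*G(-18) - 200 = -26*(2 + 25*(-18)) - 200 = -26*(2 - 450) - 200 = -26*(-448) - 200 = 11648 - 200 = 11448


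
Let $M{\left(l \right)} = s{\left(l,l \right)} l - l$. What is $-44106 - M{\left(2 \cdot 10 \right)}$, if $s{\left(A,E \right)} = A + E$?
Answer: $-44886$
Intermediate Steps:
$M{\left(l \right)} = - l + 2 l^{2}$ ($M{\left(l \right)} = \left(l + l\right) l - l = 2 l l - l = 2 l^{2} - l = - l + 2 l^{2}$)
$-44106 - M{\left(2 \cdot 10 \right)} = -44106 - 2 \cdot 10 \left(-1 + 2 \cdot 2 \cdot 10\right) = -44106 - 20 \left(-1 + 2 \cdot 20\right) = -44106 - 20 \left(-1 + 40\right) = -44106 - 20 \cdot 39 = -44106 - 780 = -44886$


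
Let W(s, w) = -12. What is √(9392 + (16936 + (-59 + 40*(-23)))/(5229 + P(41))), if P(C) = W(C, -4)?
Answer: √28411794173/1739 ≈ 96.928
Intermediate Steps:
P(C) = -12
√(9392 + (16936 + (-59 + 40*(-23)))/(5229 + P(41))) = √(9392 + (16936 + (-59 + 40*(-23)))/(5229 - 12)) = √(9392 + (16936 + (-59 - 920))/5217) = √(9392 + (16936 - 979)*(1/5217)) = √(9392 + 15957*(1/5217)) = √(9392 + 5319/1739) = √(16338007/1739) = √28411794173/1739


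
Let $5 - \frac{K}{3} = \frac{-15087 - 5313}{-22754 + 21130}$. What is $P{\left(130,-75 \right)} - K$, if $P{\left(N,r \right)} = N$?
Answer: $\frac{30995}{203} \approx 152.68$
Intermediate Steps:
$K = - \frac{4605}{203}$ ($K = 15 - 3 \frac{-15087 - 5313}{-22754 + 21130} = 15 - 3 \left(- \frac{20400}{-1624}\right) = 15 - 3 \left(\left(-20400\right) \left(- \frac{1}{1624}\right)\right) = 15 - \frac{7650}{203} = - \frac{4605}{203} \approx -22.685$)
$P{\left(130,-75 \right)} - K = 130 - - \frac{4605}{203} = 130 + \frac{4605}{203} = \frac{30995}{203}$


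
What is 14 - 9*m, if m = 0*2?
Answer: 14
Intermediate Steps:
m = 0
14 - 9*m = 14 - 9*0 = 14 + 0 = 14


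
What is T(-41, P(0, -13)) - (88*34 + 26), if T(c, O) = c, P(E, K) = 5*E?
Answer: -3059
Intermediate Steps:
T(-41, P(0, -13)) - (88*34 + 26) = -41 - (88*34 + 26) = -41 - (2992 + 26) = -41 - 1*3018 = -41 - 3018 = -3059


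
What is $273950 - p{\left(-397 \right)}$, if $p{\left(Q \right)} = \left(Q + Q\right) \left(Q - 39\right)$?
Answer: $-72234$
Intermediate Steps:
$p{\left(Q \right)} = 2 Q \left(-39 + Q\right)$
$273950 - p{\left(-397 \right)} = 273950 - 2 \left(-397\right) \left(-39 - 397\right) = 273950 - 2 \left(-397\right) \left(-436\right) = 273950 - 346184 = -72234$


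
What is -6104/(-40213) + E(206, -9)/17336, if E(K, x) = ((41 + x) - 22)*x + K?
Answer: 27620913/174283142 ≈ 0.15848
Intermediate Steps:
E(K, x) = K + x*(19 + x) (E(K, x) = (19 + x)*x + K = x*(19 + x) + K = K + x*(19 + x))
-6104/(-40213) + E(206, -9)/17336 = -6104/(-40213) + (206 + (-9)² + 19*(-9))/17336 = -6104*(-1/40213) + (206 + 81 - 171)*(1/17336) = 6104/40213 + 116*(1/17336) = 6104/40213 + 29/4334 = 27620913/174283142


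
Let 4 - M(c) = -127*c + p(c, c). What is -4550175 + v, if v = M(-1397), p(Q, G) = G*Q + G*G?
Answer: -8630808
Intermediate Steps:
p(Q, G) = G² + G*Q (p(Q, G) = G*Q + G² = G² + G*Q)
M(c) = 4 - 2*c² + 127*c (M(c) = 4 - (-127*c + c*(c + c)) = 4 - (-127*c + c*(2*c)) = 4 - (-127*c + 2*c²) = 4 + (-2*c² + 127*c) = 4 - 2*c² + 127*c)
v = -4080633 (v = 4 - 2*(-1397)² + 127*(-1397) = 4 - 2*1951609 - 177419 = 4 - 3903218 - 177419 = -4080633)
-4550175 + v = -4550175 - 4080633 = -8630808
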